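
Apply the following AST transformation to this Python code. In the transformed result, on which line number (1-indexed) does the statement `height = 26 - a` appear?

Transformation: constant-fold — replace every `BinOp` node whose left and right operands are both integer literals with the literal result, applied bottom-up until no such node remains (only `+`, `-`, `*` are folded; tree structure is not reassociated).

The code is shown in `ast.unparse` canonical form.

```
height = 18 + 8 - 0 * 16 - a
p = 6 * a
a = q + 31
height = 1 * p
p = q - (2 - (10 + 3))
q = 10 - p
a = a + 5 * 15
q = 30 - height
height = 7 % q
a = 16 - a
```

1

Transformed code:
height = 26 - a
p = 6 * a
a = q + 31
height = 1 * p
p = q - -11
q = 10 - p
a = a + 75
q = 30 - height
height = 7 % q
a = 16 - a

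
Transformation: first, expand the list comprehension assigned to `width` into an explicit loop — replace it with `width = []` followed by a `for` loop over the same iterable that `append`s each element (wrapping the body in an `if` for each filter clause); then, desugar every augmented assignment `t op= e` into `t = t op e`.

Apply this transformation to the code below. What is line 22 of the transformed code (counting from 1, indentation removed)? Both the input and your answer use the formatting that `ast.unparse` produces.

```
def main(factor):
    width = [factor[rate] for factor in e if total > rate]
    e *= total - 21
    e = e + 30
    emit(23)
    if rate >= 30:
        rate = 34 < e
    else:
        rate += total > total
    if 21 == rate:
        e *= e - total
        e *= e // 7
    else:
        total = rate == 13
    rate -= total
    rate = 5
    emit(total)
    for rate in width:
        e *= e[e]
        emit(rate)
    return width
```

Transformed code:
def main(factor):
    width = []
    for factor in e:
        if total > rate:
            width.append(factor[rate])
    e = e * (total - 21)
    e = e + 30
    emit(23)
    if rate >= 30:
        rate = 34 < e
    else:
        rate = rate + (total > total)
    if 21 == rate:
        e = e * (e - total)
        e = e * (e // 7)
    else:
        total = rate == 13
    rate = rate - total
    rate = 5
    emit(total)
    for rate in width:
        e = e * e[e]
        emit(rate)
    return width

e = e * e[e]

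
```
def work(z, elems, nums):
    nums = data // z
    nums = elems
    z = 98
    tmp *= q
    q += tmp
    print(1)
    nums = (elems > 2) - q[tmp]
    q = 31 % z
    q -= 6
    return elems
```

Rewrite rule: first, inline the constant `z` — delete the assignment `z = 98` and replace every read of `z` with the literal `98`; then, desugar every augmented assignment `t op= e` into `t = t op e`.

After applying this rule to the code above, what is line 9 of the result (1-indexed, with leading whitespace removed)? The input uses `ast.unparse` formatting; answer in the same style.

Transformed code:
def work(z, elems, nums):
    nums = data // 98
    nums = elems
    tmp = tmp * q
    q = q + tmp
    print(1)
    nums = (elems > 2) - q[tmp]
    q = 31 % 98
    q = q - 6
    return elems

q = q - 6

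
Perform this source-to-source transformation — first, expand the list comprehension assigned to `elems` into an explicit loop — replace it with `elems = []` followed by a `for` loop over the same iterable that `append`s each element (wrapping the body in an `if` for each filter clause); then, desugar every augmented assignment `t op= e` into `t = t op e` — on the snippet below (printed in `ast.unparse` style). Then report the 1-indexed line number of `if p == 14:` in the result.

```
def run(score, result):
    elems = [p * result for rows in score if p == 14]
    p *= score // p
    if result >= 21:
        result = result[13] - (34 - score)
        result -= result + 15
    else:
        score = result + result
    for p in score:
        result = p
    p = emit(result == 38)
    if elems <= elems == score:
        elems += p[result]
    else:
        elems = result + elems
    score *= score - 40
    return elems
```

Transformed code:
def run(score, result):
    elems = []
    for rows in score:
        if p == 14:
            elems.append(p * result)
    p = p * (score // p)
    if result >= 21:
        result = result[13] - (34 - score)
        result = result - (result + 15)
    else:
        score = result + result
    for p in score:
        result = p
    p = emit(result == 38)
    if elems <= elems == score:
        elems = elems + p[result]
    else:
        elems = result + elems
    score = score * (score - 40)
    return elems

4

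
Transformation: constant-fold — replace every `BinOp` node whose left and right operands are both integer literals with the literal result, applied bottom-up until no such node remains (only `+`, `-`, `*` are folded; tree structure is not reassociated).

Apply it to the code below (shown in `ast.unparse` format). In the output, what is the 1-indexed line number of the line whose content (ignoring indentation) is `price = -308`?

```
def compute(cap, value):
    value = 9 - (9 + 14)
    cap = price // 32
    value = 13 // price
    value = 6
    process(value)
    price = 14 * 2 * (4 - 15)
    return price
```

7

Transformed code:
def compute(cap, value):
    value = -14
    cap = price // 32
    value = 13 // price
    value = 6
    process(value)
    price = -308
    return price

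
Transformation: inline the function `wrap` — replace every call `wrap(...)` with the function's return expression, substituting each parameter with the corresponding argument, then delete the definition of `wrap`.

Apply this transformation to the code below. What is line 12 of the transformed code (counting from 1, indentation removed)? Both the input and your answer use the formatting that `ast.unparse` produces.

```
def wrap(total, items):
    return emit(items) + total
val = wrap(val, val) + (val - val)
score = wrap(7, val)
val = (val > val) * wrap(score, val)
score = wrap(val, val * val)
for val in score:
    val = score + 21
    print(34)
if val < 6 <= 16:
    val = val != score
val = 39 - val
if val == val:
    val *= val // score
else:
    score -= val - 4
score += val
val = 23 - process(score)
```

val *= val // score

Transformed code:
val = emit(val) + val + (val - val)
score = emit(val) + 7
val = (val > val) * (emit(val) + score)
score = emit(val * val) + val
for val in score:
    val = score + 21
    print(34)
if val < 6 <= 16:
    val = val != score
val = 39 - val
if val == val:
    val *= val // score
else:
    score -= val - 4
score += val
val = 23 - process(score)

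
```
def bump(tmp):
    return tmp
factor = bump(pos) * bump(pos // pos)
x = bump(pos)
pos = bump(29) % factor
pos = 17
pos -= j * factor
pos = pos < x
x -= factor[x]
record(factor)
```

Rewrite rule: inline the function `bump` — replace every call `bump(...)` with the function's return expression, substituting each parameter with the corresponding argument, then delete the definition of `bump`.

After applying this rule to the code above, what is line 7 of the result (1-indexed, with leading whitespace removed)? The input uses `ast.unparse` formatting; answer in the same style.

x -= factor[x]

Transformed code:
factor = pos * (pos // pos)
x = pos
pos = 29 % factor
pos = 17
pos -= j * factor
pos = pos < x
x -= factor[x]
record(factor)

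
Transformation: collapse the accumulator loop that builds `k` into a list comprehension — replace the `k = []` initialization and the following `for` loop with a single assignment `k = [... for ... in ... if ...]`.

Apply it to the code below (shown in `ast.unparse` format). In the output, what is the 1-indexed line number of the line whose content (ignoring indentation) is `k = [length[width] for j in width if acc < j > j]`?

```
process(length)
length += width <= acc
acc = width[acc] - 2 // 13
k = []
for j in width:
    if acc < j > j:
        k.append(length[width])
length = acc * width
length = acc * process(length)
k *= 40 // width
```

Transformed code:
process(length)
length += width <= acc
acc = width[acc] - 2 // 13
k = [length[width] for j in width if acc < j > j]
length = acc * width
length = acc * process(length)
k *= 40 // width

4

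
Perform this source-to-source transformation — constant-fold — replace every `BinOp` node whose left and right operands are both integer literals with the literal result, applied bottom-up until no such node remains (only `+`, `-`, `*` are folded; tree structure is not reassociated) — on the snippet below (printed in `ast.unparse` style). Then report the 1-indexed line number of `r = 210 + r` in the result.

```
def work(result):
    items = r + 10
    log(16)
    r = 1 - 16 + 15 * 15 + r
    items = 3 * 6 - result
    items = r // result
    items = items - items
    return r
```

Transformed code:
def work(result):
    items = r + 10
    log(16)
    r = 210 + r
    items = 18 - result
    items = r // result
    items = items - items
    return r

4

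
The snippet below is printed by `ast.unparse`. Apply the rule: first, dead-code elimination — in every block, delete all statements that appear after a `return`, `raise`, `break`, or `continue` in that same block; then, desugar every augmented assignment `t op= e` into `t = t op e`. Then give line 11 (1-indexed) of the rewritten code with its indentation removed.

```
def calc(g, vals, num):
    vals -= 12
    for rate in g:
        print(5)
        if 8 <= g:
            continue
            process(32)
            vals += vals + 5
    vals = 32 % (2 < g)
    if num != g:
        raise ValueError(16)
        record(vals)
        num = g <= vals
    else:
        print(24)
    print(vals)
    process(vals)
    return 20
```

Transformed code:
def calc(g, vals, num):
    vals = vals - 12
    for rate in g:
        print(5)
        if 8 <= g:
            continue
    vals = 32 % (2 < g)
    if num != g:
        raise ValueError(16)
    else:
        print(24)
    print(vals)
    process(vals)
    return 20

print(24)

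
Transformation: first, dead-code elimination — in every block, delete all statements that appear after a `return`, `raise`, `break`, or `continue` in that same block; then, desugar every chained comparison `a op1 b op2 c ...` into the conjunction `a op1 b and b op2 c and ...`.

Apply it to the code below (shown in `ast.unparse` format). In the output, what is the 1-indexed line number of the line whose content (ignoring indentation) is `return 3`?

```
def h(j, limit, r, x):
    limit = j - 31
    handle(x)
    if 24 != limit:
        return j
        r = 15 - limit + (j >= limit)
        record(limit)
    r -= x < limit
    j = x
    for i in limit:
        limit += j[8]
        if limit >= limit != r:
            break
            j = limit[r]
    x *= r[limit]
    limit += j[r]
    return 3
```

14

Transformed code:
def h(j, limit, r, x):
    limit = j - 31
    handle(x)
    if 24 != limit:
        return j
    r -= x < limit
    j = x
    for i in limit:
        limit += j[8]
        if limit >= limit and limit != r:
            break
    x *= r[limit]
    limit += j[r]
    return 3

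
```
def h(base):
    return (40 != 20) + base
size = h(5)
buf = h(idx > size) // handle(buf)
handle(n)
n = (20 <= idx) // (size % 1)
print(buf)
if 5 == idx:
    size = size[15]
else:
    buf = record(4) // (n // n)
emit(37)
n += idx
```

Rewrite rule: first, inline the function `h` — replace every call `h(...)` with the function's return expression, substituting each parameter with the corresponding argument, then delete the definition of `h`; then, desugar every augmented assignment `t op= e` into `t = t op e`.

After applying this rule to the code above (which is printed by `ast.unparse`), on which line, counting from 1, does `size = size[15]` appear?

7

Transformed code:
size = (40 != 20) + 5
buf = ((40 != 20) + (idx > size)) // handle(buf)
handle(n)
n = (20 <= idx) // (size % 1)
print(buf)
if 5 == idx:
    size = size[15]
else:
    buf = record(4) // (n // n)
emit(37)
n = n + idx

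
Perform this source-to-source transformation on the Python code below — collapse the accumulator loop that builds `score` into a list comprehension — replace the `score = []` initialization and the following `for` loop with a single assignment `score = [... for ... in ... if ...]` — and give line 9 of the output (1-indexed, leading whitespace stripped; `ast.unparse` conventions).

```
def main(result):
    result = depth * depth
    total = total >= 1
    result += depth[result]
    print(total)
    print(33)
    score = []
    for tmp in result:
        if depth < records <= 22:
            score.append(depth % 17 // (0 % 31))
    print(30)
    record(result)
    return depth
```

record(result)

Transformed code:
def main(result):
    result = depth * depth
    total = total >= 1
    result += depth[result]
    print(total)
    print(33)
    score = [depth % 17 // (0 % 31) for tmp in result if depth < records <= 22]
    print(30)
    record(result)
    return depth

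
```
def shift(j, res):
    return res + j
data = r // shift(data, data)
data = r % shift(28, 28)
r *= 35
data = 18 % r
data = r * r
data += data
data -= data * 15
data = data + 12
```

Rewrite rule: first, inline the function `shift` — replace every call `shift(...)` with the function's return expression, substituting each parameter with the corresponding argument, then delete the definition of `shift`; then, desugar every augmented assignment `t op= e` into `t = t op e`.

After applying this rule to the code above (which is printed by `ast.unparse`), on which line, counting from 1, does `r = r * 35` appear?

3

Transformed code:
data = r // (data + data)
data = r % (28 + 28)
r = r * 35
data = 18 % r
data = r * r
data = data + data
data = data - data * 15
data = data + 12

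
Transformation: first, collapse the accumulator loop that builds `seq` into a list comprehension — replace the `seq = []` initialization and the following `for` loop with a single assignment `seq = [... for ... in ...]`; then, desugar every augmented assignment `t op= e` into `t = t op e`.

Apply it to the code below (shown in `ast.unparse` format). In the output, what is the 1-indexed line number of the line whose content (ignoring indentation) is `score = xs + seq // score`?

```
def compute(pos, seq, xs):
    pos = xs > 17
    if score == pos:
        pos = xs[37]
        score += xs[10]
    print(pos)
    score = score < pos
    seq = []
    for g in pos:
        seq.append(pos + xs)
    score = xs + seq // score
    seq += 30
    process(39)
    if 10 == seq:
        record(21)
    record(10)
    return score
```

9

Transformed code:
def compute(pos, seq, xs):
    pos = xs > 17
    if score == pos:
        pos = xs[37]
        score = score + xs[10]
    print(pos)
    score = score < pos
    seq = [pos + xs for g in pos]
    score = xs + seq // score
    seq = seq + 30
    process(39)
    if 10 == seq:
        record(21)
    record(10)
    return score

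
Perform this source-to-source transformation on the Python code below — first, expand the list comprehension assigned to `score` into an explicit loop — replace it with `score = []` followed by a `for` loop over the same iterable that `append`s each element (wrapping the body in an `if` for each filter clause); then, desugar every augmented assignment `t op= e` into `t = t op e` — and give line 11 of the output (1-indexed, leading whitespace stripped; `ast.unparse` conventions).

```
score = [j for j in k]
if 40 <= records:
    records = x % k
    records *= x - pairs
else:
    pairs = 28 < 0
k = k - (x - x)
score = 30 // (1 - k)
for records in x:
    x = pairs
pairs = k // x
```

for records in x:

Transformed code:
score = []
for j in k:
    score.append(j)
if 40 <= records:
    records = x % k
    records = records * (x - pairs)
else:
    pairs = 28 < 0
k = k - (x - x)
score = 30 // (1 - k)
for records in x:
    x = pairs
pairs = k // x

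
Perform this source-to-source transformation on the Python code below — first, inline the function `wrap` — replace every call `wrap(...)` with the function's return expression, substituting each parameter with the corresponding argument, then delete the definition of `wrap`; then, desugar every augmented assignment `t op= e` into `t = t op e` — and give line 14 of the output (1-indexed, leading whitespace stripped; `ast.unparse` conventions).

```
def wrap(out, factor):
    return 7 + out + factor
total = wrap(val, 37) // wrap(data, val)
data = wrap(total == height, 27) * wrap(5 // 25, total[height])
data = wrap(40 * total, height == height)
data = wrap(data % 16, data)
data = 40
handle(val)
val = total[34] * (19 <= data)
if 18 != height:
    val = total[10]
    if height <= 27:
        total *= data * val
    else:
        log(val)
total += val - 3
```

Transformed code:
total = (7 + val + 37) // (7 + data + val)
data = (7 + (total == height) + 27) * (7 + 5 // 25 + total[height])
data = 7 + 40 * total + (height == height)
data = 7 + data % 16 + data
data = 40
handle(val)
val = total[34] * (19 <= data)
if 18 != height:
    val = total[10]
    if height <= 27:
        total = total * (data * val)
    else:
        log(val)
total = total + (val - 3)

total = total + (val - 3)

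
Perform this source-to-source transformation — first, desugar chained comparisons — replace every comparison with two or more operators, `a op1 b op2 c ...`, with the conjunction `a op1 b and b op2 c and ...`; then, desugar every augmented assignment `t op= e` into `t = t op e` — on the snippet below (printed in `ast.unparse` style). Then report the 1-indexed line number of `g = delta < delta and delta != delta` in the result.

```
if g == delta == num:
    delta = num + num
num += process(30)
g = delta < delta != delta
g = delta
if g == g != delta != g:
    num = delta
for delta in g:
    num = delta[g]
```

4

Transformed code:
if g == delta and delta == num:
    delta = num + num
num = num + process(30)
g = delta < delta and delta != delta
g = delta
if g == g and g != delta and (delta != g):
    num = delta
for delta in g:
    num = delta[g]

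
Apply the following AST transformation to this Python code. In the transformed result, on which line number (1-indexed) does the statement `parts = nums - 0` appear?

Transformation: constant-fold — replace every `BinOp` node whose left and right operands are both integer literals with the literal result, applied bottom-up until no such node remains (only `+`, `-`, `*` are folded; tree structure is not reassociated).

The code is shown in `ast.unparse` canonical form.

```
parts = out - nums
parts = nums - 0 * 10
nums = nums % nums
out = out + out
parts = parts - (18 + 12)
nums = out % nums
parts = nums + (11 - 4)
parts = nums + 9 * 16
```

Transformed code:
parts = out - nums
parts = nums - 0
nums = nums % nums
out = out + out
parts = parts - 30
nums = out % nums
parts = nums + 7
parts = nums + 144

2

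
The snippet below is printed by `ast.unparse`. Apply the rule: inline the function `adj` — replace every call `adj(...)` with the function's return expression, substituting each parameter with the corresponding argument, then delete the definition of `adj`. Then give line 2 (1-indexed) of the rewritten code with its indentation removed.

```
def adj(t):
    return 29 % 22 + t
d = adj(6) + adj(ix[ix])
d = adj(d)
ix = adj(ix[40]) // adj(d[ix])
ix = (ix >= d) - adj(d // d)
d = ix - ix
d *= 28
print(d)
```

d = 29 % 22 + d

Transformed code:
d = 29 % 22 + 6 + (29 % 22 + ix[ix])
d = 29 % 22 + d
ix = (29 % 22 + ix[40]) // (29 % 22 + d[ix])
ix = (ix >= d) - (29 % 22 + d // d)
d = ix - ix
d *= 28
print(d)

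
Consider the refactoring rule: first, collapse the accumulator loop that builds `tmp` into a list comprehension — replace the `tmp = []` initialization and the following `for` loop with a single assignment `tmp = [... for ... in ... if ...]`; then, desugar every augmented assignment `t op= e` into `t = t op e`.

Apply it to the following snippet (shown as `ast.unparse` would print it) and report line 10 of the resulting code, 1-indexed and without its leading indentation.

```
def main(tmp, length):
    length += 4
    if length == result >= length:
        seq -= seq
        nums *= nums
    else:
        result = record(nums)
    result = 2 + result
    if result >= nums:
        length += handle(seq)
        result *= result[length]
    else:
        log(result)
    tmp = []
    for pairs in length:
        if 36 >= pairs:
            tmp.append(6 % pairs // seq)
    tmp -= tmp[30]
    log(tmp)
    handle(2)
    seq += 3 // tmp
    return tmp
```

Transformed code:
def main(tmp, length):
    length = length + 4
    if length == result >= length:
        seq = seq - seq
        nums = nums * nums
    else:
        result = record(nums)
    result = 2 + result
    if result >= nums:
        length = length + handle(seq)
        result = result * result[length]
    else:
        log(result)
    tmp = [6 % pairs // seq for pairs in length if 36 >= pairs]
    tmp = tmp - tmp[30]
    log(tmp)
    handle(2)
    seq = seq + 3 // tmp
    return tmp

length = length + handle(seq)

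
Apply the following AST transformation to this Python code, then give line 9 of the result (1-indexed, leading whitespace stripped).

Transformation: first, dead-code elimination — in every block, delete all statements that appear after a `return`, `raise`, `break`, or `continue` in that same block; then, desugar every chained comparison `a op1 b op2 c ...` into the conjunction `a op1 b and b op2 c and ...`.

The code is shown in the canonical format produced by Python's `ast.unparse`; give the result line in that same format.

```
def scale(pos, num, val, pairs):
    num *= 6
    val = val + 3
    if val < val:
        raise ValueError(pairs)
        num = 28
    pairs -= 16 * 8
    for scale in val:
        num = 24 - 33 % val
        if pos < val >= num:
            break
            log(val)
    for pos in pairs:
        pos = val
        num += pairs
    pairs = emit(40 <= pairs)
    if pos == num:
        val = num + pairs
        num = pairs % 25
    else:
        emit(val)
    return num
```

if pos < val and val >= num:

Transformed code:
def scale(pos, num, val, pairs):
    num *= 6
    val = val + 3
    if val < val:
        raise ValueError(pairs)
    pairs -= 16 * 8
    for scale in val:
        num = 24 - 33 % val
        if pos < val and val >= num:
            break
    for pos in pairs:
        pos = val
        num += pairs
    pairs = emit(40 <= pairs)
    if pos == num:
        val = num + pairs
        num = pairs % 25
    else:
        emit(val)
    return num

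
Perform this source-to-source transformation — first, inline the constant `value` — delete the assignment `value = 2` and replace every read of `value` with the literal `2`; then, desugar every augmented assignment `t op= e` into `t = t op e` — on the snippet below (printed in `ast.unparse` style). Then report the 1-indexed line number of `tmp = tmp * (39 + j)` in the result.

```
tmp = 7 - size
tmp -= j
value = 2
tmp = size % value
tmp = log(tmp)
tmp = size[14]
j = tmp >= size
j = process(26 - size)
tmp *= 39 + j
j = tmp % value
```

8

Transformed code:
tmp = 7 - size
tmp = tmp - j
tmp = size % 2
tmp = log(tmp)
tmp = size[14]
j = tmp >= size
j = process(26 - size)
tmp = tmp * (39 + j)
j = tmp % 2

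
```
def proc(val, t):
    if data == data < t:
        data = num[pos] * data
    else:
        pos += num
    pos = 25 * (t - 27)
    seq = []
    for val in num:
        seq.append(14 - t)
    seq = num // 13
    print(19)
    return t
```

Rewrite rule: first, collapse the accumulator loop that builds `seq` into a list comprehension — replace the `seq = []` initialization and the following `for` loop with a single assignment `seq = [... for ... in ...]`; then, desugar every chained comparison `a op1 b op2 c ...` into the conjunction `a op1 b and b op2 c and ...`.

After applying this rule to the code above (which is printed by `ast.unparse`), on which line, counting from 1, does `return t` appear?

Transformed code:
def proc(val, t):
    if data == data and data < t:
        data = num[pos] * data
    else:
        pos += num
    pos = 25 * (t - 27)
    seq = [14 - t for val in num]
    seq = num // 13
    print(19)
    return t

10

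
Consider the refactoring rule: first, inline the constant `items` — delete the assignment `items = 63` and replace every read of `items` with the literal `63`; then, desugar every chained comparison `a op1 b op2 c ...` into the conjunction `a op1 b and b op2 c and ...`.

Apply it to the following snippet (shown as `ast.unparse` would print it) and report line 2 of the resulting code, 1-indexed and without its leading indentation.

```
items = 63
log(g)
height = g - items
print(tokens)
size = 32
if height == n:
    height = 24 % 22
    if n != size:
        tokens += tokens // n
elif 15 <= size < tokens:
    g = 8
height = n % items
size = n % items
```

height = g - 63

Transformed code:
log(g)
height = g - 63
print(tokens)
size = 32
if height == n:
    height = 24 % 22
    if n != size:
        tokens += tokens // n
elif 15 <= size and size < tokens:
    g = 8
height = n % 63
size = n % 63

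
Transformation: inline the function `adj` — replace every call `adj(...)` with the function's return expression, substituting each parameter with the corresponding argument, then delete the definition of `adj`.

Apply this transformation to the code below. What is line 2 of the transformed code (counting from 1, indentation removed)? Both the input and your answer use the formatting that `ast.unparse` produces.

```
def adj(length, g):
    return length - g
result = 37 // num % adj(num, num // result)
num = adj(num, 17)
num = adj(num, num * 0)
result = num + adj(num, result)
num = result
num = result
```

Transformed code:
result = 37 // num % (num - num // result)
num = num - 17
num = num - num * 0
result = num + (num - result)
num = result
num = result

num = num - 17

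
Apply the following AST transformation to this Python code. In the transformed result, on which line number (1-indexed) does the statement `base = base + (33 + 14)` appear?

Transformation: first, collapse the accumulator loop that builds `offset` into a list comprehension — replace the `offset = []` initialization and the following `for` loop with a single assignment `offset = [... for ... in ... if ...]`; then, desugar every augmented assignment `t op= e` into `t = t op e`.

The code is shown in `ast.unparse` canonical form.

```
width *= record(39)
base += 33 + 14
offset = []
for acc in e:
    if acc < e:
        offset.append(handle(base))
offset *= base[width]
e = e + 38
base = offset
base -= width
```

Transformed code:
width = width * record(39)
base = base + (33 + 14)
offset = [handle(base) for acc in e if acc < e]
offset = offset * base[width]
e = e + 38
base = offset
base = base - width

2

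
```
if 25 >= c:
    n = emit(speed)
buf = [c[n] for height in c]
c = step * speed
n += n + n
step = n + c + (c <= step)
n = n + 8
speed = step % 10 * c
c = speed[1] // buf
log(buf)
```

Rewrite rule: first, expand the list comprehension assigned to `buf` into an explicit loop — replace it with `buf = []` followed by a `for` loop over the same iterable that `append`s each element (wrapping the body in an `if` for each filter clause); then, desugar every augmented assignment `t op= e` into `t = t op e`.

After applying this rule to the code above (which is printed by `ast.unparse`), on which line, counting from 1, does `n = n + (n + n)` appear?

7

Transformed code:
if 25 >= c:
    n = emit(speed)
buf = []
for height in c:
    buf.append(c[n])
c = step * speed
n = n + (n + n)
step = n + c + (c <= step)
n = n + 8
speed = step % 10 * c
c = speed[1] // buf
log(buf)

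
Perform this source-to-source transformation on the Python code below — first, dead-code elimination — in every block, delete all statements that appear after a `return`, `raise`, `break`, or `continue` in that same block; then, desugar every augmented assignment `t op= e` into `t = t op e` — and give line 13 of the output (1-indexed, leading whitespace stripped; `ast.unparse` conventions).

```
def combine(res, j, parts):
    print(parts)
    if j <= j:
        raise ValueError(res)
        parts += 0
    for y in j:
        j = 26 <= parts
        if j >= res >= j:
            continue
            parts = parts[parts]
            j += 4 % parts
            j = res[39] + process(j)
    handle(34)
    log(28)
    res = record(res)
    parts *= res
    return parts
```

Transformed code:
def combine(res, j, parts):
    print(parts)
    if j <= j:
        raise ValueError(res)
    for y in j:
        j = 26 <= parts
        if j >= res >= j:
            continue
    handle(34)
    log(28)
    res = record(res)
    parts = parts * res
    return parts

return parts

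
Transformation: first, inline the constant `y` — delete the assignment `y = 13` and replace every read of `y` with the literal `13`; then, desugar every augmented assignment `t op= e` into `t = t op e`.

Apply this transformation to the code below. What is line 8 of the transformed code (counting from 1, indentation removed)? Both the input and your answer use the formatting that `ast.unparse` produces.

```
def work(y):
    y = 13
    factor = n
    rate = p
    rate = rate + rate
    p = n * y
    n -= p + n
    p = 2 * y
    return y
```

Transformed code:
def work(y):
    factor = n
    rate = p
    rate = rate + rate
    p = n * 13
    n = n - (p + n)
    p = 2 * 13
    return 13

return 13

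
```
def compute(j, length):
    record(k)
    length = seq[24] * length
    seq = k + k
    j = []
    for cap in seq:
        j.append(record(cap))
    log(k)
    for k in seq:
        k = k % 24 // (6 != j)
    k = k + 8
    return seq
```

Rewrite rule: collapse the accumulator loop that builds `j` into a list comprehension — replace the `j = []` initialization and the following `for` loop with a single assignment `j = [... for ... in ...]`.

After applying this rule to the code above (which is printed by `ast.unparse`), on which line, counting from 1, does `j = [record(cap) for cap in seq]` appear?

5

Transformed code:
def compute(j, length):
    record(k)
    length = seq[24] * length
    seq = k + k
    j = [record(cap) for cap in seq]
    log(k)
    for k in seq:
        k = k % 24 // (6 != j)
    k = k + 8
    return seq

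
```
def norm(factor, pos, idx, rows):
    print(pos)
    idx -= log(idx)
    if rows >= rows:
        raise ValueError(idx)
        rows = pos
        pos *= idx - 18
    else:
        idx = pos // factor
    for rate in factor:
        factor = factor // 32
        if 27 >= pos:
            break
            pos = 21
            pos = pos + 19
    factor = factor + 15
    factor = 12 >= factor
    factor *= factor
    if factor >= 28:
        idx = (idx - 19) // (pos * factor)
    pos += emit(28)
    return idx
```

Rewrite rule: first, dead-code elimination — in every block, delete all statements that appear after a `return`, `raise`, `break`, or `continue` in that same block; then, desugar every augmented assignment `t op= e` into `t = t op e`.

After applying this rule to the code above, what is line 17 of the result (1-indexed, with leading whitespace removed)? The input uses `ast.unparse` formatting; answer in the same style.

pos = pos + emit(28)

Transformed code:
def norm(factor, pos, idx, rows):
    print(pos)
    idx = idx - log(idx)
    if rows >= rows:
        raise ValueError(idx)
    else:
        idx = pos // factor
    for rate in factor:
        factor = factor // 32
        if 27 >= pos:
            break
    factor = factor + 15
    factor = 12 >= factor
    factor = factor * factor
    if factor >= 28:
        idx = (idx - 19) // (pos * factor)
    pos = pos + emit(28)
    return idx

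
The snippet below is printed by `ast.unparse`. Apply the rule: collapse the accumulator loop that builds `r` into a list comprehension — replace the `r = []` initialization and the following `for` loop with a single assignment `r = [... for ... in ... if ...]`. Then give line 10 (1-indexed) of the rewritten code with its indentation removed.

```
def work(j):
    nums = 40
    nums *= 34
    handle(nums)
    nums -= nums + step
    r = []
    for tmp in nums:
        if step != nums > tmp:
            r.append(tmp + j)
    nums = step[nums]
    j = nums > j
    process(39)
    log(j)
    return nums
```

log(j)

Transformed code:
def work(j):
    nums = 40
    nums *= 34
    handle(nums)
    nums -= nums + step
    r = [tmp + j for tmp in nums if step != nums > tmp]
    nums = step[nums]
    j = nums > j
    process(39)
    log(j)
    return nums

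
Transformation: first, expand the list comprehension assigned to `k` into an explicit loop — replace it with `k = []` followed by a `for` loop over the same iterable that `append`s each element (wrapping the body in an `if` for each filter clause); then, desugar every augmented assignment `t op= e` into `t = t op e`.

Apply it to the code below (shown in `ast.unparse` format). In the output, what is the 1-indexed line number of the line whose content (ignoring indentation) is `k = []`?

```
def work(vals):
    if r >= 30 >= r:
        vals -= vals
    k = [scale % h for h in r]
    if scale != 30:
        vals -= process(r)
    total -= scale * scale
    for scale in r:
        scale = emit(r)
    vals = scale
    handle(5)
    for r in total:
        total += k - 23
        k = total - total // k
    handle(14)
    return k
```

Transformed code:
def work(vals):
    if r >= 30 >= r:
        vals = vals - vals
    k = []
    for h in r:
        k.append(scale % h)
    if scale != 30:
        vals = vals - process(r)
    total = total - scale * scale
    for scale in r:
        scale = emit(r)
    vals = scale
    handle(5)
    for r in total:
        total = total + (k - 23)
        k = total - total // k
    handle(14)
    return k

4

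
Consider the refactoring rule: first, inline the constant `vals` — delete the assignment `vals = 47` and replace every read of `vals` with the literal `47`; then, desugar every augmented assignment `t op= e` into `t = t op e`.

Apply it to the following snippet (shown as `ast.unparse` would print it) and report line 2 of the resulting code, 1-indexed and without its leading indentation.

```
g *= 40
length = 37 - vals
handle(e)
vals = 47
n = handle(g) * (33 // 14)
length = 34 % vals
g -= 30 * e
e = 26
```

Transformed code:
g = g * 40
length = 37 - 47
handle(e)
n = handle(g) * (33 // 14)
length = 34 % 47
g = g - 30 * e
e = 26

length = 37 - 47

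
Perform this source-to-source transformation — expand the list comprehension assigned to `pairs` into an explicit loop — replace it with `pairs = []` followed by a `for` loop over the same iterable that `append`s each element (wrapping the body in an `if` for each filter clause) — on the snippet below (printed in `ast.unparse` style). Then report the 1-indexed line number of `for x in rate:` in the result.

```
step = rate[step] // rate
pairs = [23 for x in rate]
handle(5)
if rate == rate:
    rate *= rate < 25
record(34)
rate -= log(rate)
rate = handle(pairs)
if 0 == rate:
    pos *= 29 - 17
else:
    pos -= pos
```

Transformed code:
step = rate[step] // rate
pairs = []
for x in rate:
    pairs.append(23)
handle(5)
if rate == rate:
    rate *= rate < 25
record(34)
rate -= log(rate)
rate = handle(pairs)
if 0 == rate:
    pos *= 29 - 17
else:
    pos -= pos

3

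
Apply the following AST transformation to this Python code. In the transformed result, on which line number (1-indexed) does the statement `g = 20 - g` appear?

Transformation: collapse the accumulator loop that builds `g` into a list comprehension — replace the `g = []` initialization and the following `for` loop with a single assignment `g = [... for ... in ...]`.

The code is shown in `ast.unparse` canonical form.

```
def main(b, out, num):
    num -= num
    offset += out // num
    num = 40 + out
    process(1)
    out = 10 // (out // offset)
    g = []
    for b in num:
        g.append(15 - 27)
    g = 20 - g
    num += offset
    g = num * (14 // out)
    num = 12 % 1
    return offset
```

8

Transformed code:
def main(b, out, num):
    num -= num
    offset += out // num
    num = 40 + out
    process(1)
    out = 10 // (out // offset)
    g = [15 - 27 for b in num]
    g = 20 - g
    num += offset
    g = num * (14 // out)
    num = 12 % 1
    return offset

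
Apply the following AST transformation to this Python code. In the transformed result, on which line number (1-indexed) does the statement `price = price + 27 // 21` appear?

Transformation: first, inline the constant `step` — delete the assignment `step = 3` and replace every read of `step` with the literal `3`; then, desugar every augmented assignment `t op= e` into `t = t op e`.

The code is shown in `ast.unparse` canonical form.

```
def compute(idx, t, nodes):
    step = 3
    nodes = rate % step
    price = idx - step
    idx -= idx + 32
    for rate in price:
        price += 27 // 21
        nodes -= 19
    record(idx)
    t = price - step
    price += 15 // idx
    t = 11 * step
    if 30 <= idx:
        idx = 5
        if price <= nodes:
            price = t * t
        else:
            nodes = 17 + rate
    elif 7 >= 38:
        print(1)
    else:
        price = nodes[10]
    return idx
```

6

Transformed code:
def compute(idx, t, nodes):
    nodes = rate % 3
    price = idx - 3
    idx = idx - (idx + 32)
    for rate in price:
        price = price + 27 // 21
        nodes = nodes - 19
    record(idx)
    t = price - 3
    price = price + 15 // idx
    t = 11 * 3
    if 30 <= idx:
        idx = 5
        if price <= nodes:
            price = t * t
        else:
            nodes = 17 + rate
    elif 7 >= 38:
        print(1)
    else:
        price = nodes[10]
    return idx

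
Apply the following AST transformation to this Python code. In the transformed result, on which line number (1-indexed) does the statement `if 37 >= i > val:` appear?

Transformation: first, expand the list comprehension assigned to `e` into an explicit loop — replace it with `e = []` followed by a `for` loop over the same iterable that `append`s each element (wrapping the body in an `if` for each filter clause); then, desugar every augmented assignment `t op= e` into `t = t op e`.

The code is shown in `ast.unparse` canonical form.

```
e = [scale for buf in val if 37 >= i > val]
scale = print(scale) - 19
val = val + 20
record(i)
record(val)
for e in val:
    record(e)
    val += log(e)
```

3

Transformed code:
e = []
for buf in val:
    if 37 >= i > val:
        e.append(scale)
scale = print(scale) - 19
val = val + 20
record(i)
record(val)
for e in val:
    record(e)
    val = val + log(e)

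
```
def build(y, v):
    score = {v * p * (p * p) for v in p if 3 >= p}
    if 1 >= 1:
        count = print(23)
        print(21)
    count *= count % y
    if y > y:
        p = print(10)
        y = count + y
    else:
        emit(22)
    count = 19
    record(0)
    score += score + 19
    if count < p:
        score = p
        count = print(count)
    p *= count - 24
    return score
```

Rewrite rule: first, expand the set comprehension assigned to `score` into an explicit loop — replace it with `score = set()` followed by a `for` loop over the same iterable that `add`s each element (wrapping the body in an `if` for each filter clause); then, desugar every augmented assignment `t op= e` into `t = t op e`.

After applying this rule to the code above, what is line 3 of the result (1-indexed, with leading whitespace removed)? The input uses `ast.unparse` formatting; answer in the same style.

for v in p:

Transformed code:
def build(y, v):
    score = set()
    for v in p:
        if 3 >= p:
            score.add(v * p * (p * p))
    if 1 >= 1:
        count = print(23)
        print(21)
    count = count * (count % y)
    if y > y:
        p = print(10)
        y = count + y
    else:
        emit(22)
    count = 19
    record(0)
    score = score + (score + 19)
    if count < p:
        score = p
        count = print(count)
    p = p * (count - 24)
    return score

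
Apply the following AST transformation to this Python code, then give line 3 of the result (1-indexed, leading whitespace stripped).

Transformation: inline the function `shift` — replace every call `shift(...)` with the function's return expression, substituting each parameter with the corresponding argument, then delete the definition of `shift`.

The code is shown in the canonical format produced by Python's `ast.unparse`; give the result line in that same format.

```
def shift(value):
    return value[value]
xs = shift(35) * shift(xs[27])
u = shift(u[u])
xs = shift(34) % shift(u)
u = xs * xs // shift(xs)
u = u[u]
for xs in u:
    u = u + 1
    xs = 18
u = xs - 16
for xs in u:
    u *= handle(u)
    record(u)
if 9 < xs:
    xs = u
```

Transformed code:
xs = 35[35] * xs[27][xs[27]]
u = u[u][u[u]]
xs = 34[34] % u[u]
u = xs * xs // xs[xs]
u = u[u]
for xs in u:
    u = u + 1
    xs = 18
u = xs - 16
for xs in u:
    u *= handle(u)
    record(u)
if 9 < xs:
    xs = u

xs = 34[34] % u[u]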